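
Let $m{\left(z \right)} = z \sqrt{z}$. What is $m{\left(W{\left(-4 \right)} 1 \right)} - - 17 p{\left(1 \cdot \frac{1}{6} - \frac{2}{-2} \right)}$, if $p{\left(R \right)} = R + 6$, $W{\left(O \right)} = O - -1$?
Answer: $\frac{731}{6} - 3 i \sqrt{3} \approx 121.83 - 5.1962 i$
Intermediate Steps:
$W{\left(O \right)} = 1 + O$ ($W{\left(O \right)} = O + 1 = 1 + O$)
$p{\left(R \right)} = 6 + R$
$m{\left(z \right)} = z^{\frac{3}{2}}$
$m{\left(W{\left(-4 \right)} 1 \right)} - - 17 p{\left(1 \cdot \frac{1}{6} - \frac{2}{-2} \right)} = \left(\left(1 - 4\right) 1\right)^{\frac{3}{2}} - - 17 \left(6 + \left(1 \cdot \frac{1}{6} - \frac{2}{-2}\right)\right) = \left(\left(-3\right) 1\right)^{\frac{3}{2}} - - 17 \left(6 + \left(1 \cdot \frac{1}{6} - -1\right)\right) = \left(-3\right)^{\frac{3}{2}} - - 17 \left(6 + \left(\frac{1}{6} + 1\right)\right) = - 3 i \sqrt{3} - - 17 \left(6 + \frac{7}{6}\right) = - 3 i \sqrt{3} - \left(-17\right) \frac{43}{6} = - 3 i \sqrt{3} - - \frac{731}{6} = - 3 i \sqrt{3} + \frac{731}{6} = \frac{731}{6} - 3 i \sqrt{3}$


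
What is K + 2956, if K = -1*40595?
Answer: -37639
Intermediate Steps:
K = -40595
K + 2956 = -40595 + 2956 = -37639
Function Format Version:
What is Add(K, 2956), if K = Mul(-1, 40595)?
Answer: -37639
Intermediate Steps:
K = -40595
Add(K, 2956) = Add(-40595, 2956) = -37639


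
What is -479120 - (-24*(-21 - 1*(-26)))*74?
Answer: -470240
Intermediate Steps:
-479120 - (-24*(-21 - 1*(-26)))*74 = -479120 - (-24*(-21 + 26))*74 = -479120 - (-24*5)*74 = -479120 - (-120)*74 = -479120 - 1*(-8880) = -479120 + 8880 = -470240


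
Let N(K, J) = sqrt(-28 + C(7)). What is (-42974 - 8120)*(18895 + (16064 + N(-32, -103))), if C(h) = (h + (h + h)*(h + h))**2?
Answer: -1786195146 - 51094*sqrt(41181) ≈ -1.7966e+9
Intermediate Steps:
C(h) = (h + 4*h**2)**2 (C(h) = (h + (2*h)*(2*h))**2 = (h + 4*h**2)**2)
N(K, J) = sqrt(41181) (N(K, J) = sqrt(-28 + 7**2*(1 + 4*7)**2) = sqrt(-28 + 49*(1 + 28)**2) = sqrt(-28 + 49*29**2) = sqrt(-28 + 49*841) = sqrt(-28 + 41209) = sqrt(41181))
(-42974 - 8120)*(18895 + (16064 + N(-32, -103))) = (-42974 - 8120)*(18895 + (16064 + sqrt(41181))) = -51094*(34959 + sqrt(41181)) = -1786195146 - 51094*sqrt(41181)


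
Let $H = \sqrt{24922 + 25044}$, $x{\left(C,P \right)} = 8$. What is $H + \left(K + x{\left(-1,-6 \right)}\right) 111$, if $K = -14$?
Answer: $-666 + \sqrt{49966} \approx -442.47$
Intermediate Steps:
$H = \sqrt{49966} \approx 223.53$
$H + \left(K + x{\left(-1,-6 \right)}\right) 111 = \sqrt{49966} + \left(-14 + 8\right) 111 = \sqrt{49966} - 666 = -666 + \sqrt{49966}$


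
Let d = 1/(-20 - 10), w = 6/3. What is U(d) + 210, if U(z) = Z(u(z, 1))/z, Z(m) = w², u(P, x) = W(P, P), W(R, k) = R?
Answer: 90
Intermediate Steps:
w = 2 (w = 6*(⅓) = 2)
u(P, x) = P
Z(m) = 4 (Z(m) = 2² = 4)
d = -1/30 (d = 1/(-30) = -1/30 ≈ -0.033333)
U(z) = 4/z
U(d) + 210 = 4/(-1/30) + 210 = 4*(-30) + 210 = -120 + 210 = 90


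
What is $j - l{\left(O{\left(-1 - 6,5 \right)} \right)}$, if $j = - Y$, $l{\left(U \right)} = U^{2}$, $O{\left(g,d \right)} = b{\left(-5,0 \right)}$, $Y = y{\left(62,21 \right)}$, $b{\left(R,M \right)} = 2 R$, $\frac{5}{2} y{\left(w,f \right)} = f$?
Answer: $- \frac{542}{5} \approx -108.4$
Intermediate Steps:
$y{\left(w,f \right)} = \frac{2 f}{5}$
$Y = \frac{42}{5}$ ($Y = \frac{2}{5} \cdot 21 = \frac{42}{5} \approx 8.4$)
$O{\left(g,d \right)} = -10$ ($O{\left(g,d \right)} = 2 \left(-5\right) = -10$)
$j = - \frac{42}{5}$ ($j = \left(-1\right) \frac{42}{5} = - \frac{42}{5} \approx -8.4$)
$j - l{\left(O{\left(-1 - 6,5 \right)} \right)} = - \frac{42}{5} - \left(-10\right)^{2} = - \frac{42}{5} - 100 = - \frac{542}{5}$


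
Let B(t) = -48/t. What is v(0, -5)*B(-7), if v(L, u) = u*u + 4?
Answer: 1392/7 ≈ 198.86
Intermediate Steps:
v(L, u) = 4 + u² (v(L, u) = u² + 4 = 4 + u²)
v(0, -5)*B(-7) = (4 + (-5)²)*(-48/(-7)) = (4 + 25)*(-48*(-⅐)) = 29*(48/7) = 1392/7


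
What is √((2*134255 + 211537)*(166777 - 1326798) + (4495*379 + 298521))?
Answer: I*√556862598861 ≈ 7.4623e+5*I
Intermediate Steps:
√((2*134255 + 211537)*(166777 - 1326798) + (4495*379 + 298521)) = √((268510 + 211537)*(-1160021) + (1703605 + 298521)) = √(480047*(-1160021) + 2002126) = √(-556864600987 + 2002126) = √(-556862598861) = I*√556862598861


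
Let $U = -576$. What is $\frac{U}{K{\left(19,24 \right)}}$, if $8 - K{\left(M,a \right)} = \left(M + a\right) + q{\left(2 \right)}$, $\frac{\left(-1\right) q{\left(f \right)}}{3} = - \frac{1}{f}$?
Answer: $\frac{1152}{73} \approx 15.781$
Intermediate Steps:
$q{\left(f \right)} = \frac{3}{f}$ ($q{\left(f \right)} = - 3 \left(- \frac{1}{f}\right) = \frac{3}{f}$)
$K{\left(M,a \right)} = \frac{13}{2} - M - a$ ($K{\left(M,a \right)} = 8 - \left(\left(M + a\right) + \frac{3}{2}\right) = 8 - \left(\frac{3}{2} + M + a\right) = \frac{13}{2} - M - a$)
$\frac{U}{K{\left(19,24 \right)}} = - \frac{576}{\frac{13}{2} - 19 - 24} = - \frac{576}{- \frac{73}{2}} = \left(-576\right) \left(- \frac{2}{73}\right) = \frac{1152}{73}$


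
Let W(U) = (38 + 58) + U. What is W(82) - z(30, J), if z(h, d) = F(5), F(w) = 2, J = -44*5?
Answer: 176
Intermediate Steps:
J = -220
z(h, d) = 2
W(U) = 96 + U
W(82) - z(30, J) = (96 + 82) - 1*2 = 178 - 2 = 176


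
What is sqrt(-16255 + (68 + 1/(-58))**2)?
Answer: I*sqrt(39134571)/58 ≈ 107.86*I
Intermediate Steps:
sqrt(-16255 + (68 + 1/(-58))**2) = sqrt(-16255 + (68 - 1/58)**2) = sqrt(-16255 + (3943/58)**2) = sqrt(-16255 + 15547249/3364) = sqrt(-39134571/3364) = I*sqrt(39134571)/58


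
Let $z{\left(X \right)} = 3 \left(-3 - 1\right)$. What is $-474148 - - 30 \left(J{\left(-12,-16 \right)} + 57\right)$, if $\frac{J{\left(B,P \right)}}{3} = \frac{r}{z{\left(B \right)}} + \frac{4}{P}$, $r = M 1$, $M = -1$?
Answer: $-472453$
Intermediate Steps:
$r = -1$ ($r = \left(-1\right) 1 = -1$)
$z{\left(X \right)} = -12$ ($z{\left(X \right)} = 3 \left(-4\right) = -12$)
$J{\left(B,P \right)} = \frac{1}{4} + \frac{12}{P}$ ($J{\left(B,P \right)} = 3 \left(- \frac{1}{-12} + \frac{4}{P}\right) = 3 \left(\left(-1\right) \left(- \frac{1}{12}\right) + \frac{4}{P}\right) = 3 \left(\frac{1}{12} + \frac{4}{P}\right) = \frac{1}{4} + \frac{12}{P}$)
$-474148 - - 30 \left(J{\left(-12,-16 \right)} + 57\right) = -474148 - - 30 \left(\frac{48 - 16}{4 \left(-16\right)} + 57\right) = -474148 - - 30 \left(\frac{1}{4} \left(- \frac{1}{16}\right) 32 + 57\right) = -474148 - - 30 \left(- \frac{1}{2} + 57\right) = -474148 - \left(-30\right) \frac{113}{2} = -474148 - -1695 = -474148 + 1695 = -472453$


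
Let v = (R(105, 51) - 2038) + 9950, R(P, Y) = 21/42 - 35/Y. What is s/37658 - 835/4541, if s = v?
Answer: 24067255/918026724 ≈ 0.026216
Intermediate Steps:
R(P, Y) = ½ - 35/Y (R(P, Y) = 21*(1/42) - 35/Y = ½ - 35/Y)
v = 807005/102 (v = ((½)*(-70 + 51)/51 - 2038) + 9950 = ((½)*(1/51)*(-19) - 2038) + 9950 = (-19/102 - 2038) + 9950 = -207895/102 + 9950 = 807005/102 ≈ 7911.8)
s = 807005/102 ≈ 7911.8
s/37658 - 835/4541 = (807005/102)/37658 - 835/4541 = (807005/102)*(1/37658) - 835*1/4541 = 807005/3841116 - 835/4541 = 24067255/918026724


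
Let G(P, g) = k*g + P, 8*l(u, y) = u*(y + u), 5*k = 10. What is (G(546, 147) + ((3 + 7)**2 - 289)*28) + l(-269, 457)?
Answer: -21547/2 ≈ -10774.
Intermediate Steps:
k = 2 (k = (1/5)*10 = 2)
l(u, y) = u*(u + y)/8 (l(u, y) = (u*(y + u))/8 = (u*(u + y))/8 = u*(u + y)/8)
G(P, g) = P + 2*g (G(P, g) = 2*g + P = P + 2*g)
(G(546, 147) + ((3 + 7)**2 - 289)*28) + l(-269, 457) = ((546 + 2*147) + ((3 + 7)**2 - 289)*28) + (1/8)*(-269)*(-269 + 457) = ((546 + 294) + (10**2 - 289)*28) + (1/8)*(-269)*188 = (840 + (100 - 289)*28) - 12643/2 = (840 - 189*28) - 12643/2 = (840 - 5292) - 12643/2 = -4452 - 12643/2 = -21547/2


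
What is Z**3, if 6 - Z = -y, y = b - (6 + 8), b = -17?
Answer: -15625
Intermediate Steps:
y = -31 (y = -17 - (6 + 8) = -17 - 1*14 = -17 - 14 = -31)
Z = -25 (Z = 6 - (-1)*(-31) = 6 - 1*31 = 6 - 31 = -25)
Z**3 = (-25)**3 = -15625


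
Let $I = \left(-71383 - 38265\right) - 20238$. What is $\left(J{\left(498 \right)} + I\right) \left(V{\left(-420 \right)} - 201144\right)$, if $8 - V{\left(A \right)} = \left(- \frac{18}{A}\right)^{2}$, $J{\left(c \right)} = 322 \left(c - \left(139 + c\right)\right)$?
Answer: $\frac{43030814983349}{1225} \approx 3.5127 \cdot 10^{10}$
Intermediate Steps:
$J{\left(c \right)} = -44758$ ($J{\left(c \right)} = 322 \left(-139\right) = -44758$)
$V{\left(A \right)} = 8 - \frac{324}{A^{2}}$ ($V{\left(A \right)} = 8 - \left(- \frac{18}{A}\right)^{2} = 8 - \frac{324}{A^{2}}$)
$I = -129886$ ($I = \left(-71383 - 38265\right) - 20238 = -109648 - 20238 = -129886$)
$\left(J{\left(498 \right)} + I\right) \left(V{\left(-420 \right)} - 201144\right) = \left(-44758 - 129886\right) \left(\left(8 - \frac{324}{176400}\right) - 201144\right) = - 174644 \left(\left(8 - \frac{9}{4900}\right) - 201144\right) = - 174644 \left(\frac{39191}{4900} - 201144\right) = \left(-174644\right) \left(- \frac{985566409}{4900}\right) = \frac{43030814983349}{1225}$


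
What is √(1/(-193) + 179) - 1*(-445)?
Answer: 445 + √6667378/193 ≈ 458.38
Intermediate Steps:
√(1/(-193) + 179) - 1*(-445) = √(-1/193 + 179) + 445 = √(34546/193) + 445 = √6667378/193 + 445 = 445 + √6667378/193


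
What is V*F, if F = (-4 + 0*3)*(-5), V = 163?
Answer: 3260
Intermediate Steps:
F = 20 (F = (-4 + 0)*(-5) = -4*(-5) = 20)
V*F = 163*20 = 3260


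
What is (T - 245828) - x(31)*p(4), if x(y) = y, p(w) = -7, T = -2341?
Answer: -247952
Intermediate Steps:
(T - 245828) - x(31)*p(4) = (-2341 - 245828) - 31*(-7) = -248169 - 1*(-217) = -248169 + 217 = -247952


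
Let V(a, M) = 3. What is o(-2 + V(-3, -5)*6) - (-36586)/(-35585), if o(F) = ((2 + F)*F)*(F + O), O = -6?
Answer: 9313474/3235 ≈ 2879.0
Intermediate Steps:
o(F) = F*(-6 + F)*(2 + F) (o(F) = ((2 + F)*F)*(F - 6) = (F*(2 + F))*(-6 + F) = F*(-6 + F)*(2 + F))
o(-2 + V(-3, -5)*6) - (-36586)/(-35585) = (-2 + 3*6)*(-12 + (-2 + 3*6)² - 4*(-2 + 3*6)) - (-36586)/(-35585) = (-2 + 18)*(-12 + (-2 + 18)² - 4*(-2 + 18)) - (-36586)*(-1)/35585 = 16*(-12 + 16² - 4*16) - 1*3326/3235 = 16*(-12 + 256 - 64) - 3326/3235 = 16*180 - 3326/3235 = 2880 - 3326/3235 = 9313474/3235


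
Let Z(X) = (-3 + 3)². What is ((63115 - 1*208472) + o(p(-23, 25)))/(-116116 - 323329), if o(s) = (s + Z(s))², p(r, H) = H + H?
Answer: 142857/439445 ≈ 0.32509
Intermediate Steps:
Z(X) = 0 (Z(X) = 0² = 0)
p(r, H) = 2*H
o(s) = s² (o(s) = (s + 0)² = s²)
((63115 - 1*208472) + o(p(-23, 25)))/(-116116 - 323329) = ((63115 - 1*208472) + (2*25)²)/(-116116 - 323329) = ((63115 - 208472) + 50²)/(-439445) = (-145357 + 2500)*(-1/439445) = -142857*(-1/439445) = 142857/439445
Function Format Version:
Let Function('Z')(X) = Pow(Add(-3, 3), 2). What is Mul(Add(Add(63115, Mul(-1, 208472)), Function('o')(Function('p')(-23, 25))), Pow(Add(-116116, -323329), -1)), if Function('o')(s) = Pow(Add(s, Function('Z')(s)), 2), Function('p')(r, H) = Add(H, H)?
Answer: Rational(142857, 439445) ≈ 0.32509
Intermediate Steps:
Function('Z')(X) = 0 (Function('Z')(X) = Pow(0, 2) = 0)
Function('p')(r, H) = Mul(2, H)
Function('o')(s) = Pow(s, 2) (Function('o')(s) = Pow(Add(s, 0), 2) = Pow(s, 2))
Mul(Add(Add(63115, Mul(-1, 208472)), Function('o')(Function('p')(-23, 25))), Pow(Add(-116116, -323329), -1)) = Mul(Add(Add(63115, Mul(-1, 208472)), Pow(Mul(2, 25), 2)), Pow(Add(-116116, -323329), -1)) = Mul(Add(Add(63115, -208472), Pow(50, 2)), Pow(-439445, -1)) = Mul(Add(-145357, 2500), Rational(-1, 439445)) = Mul(-142857, Rational(-1, 439445)) = Rational(142857, 439445)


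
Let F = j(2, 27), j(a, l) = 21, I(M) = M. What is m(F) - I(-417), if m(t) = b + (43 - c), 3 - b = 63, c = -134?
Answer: 534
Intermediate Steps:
b = -60 (b = 3 - 1*63 = 3 - 63 = -60)
F = 21
m(t) = 117 (m(t) = -60 + (43 - 1*(-134)) = -60 + (43 + 134) = -60 + 177 = 117)
m(F) - I(-417) = 117 - 1*(-417) = 117 + 417 = 534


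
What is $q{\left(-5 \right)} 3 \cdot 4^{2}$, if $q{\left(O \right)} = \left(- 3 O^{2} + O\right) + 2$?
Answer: $-3744$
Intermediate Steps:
$q{\left(O \right)} = 2 + O - 3 O^{2}$ ($q{\left(O \right)} = \left(O - 3 O^{2}\right) + 2 = 2 + O - 3 O^{2}$)
$q{\left(-5 \right)} 3 \cdot 4^{2} = \left(2 - 5 - 3 \left(-5\right)^{2}\right) 3 \cdot 4^{2} = \left(2 - 5 - 75\right) 3 \cdot 16 = \left(-78\right) 3 \cdot 16 = \left(-234\right) 16 = -3744$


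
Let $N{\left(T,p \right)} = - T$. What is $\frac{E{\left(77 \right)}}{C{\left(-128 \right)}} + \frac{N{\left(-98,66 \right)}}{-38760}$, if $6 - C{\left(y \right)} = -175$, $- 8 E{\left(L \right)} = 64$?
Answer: $- \frac{163909}{3507780} \approx -0.046727$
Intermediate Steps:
$E{\left(L \right)} = -8$ ($E{\left(L \right)} = \left(- \frac{1}{8}\right) 64 = -8$)
$C{\left(y \right)} = 181$ ($C{\left(y \right)} = 6 - -175 = 6 + 175 = 181$)
$\frac{E{\left(77 \right)}}{C{\left(-128 \right)}} + \frac{N{\left(-98,66 \right)}}{-38760} = - \frac{8}{181} + \frac{\left(-1\right) \left(-98\right)}{-38760} = \left(-8\right) \frac{1}{181} + 98 \left(- \frac{1}{38760}\right) = - \frac{8}{181} - \frac{49}{19380} = - \frac{163909}{3507780}$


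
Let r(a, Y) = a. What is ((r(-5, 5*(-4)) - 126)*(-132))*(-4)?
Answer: -69168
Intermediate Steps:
((r(-5, 5*(-4)) - 126)*(-132))*(-4) = ((-5 - 126)*(-132))*(-4) = -131*(-132)*(-4) = 17292*(-4) = -69168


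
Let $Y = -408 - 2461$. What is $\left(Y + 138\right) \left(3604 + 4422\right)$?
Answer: $-21919006$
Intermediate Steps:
$Y = -2869$ ($Y = -408 - 2461 = -2869$)
$\left(Y + 138\right) \left(3604 + 4422\right) = \left(-2869 + 138\right) \left(3604 + 4422\right) = \left(-2731\right) 8026 = -21919006$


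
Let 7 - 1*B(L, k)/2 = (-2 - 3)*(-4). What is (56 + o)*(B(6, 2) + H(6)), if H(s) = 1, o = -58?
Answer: 50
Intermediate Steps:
B(L, k) = -26 (B(L, k) = 14 - 2*(-2 - 3)*(-4) = 14 - (-10)*(-4) = 14 - 2*20 = 14 - 40 = -26)
(56 + o)*(B(6, 2) + H(6)) = (56 - 58)*(-26 + 1) = -2*(-25) = 50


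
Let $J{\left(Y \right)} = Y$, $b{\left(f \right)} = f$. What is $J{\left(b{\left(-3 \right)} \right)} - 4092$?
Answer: $-4095$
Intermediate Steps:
$J{\left(b{\left(-3 \right)} \right)} - 4092 = -3 - 4092 = -4095$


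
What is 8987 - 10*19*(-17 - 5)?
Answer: 13167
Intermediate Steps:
8987 - 10*19*(-17 - 5) = 8987 - 190*(-22) = 8987 - 1*(-4180) = 8987 + 4180 = 13167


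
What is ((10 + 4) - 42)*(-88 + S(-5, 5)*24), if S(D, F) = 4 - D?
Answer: -3584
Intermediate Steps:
((10 + 4) - 42)*(-88 + S(-5, 5)*24) = ((10 + 4) - 42)*(-88 + (4 - 1*(-5))*24) = (14 - 42)*(-88 + (4 + 5)*24) = -28*(-88 + 9*24) = -28*(-88 + 216) = -28*128 = -3584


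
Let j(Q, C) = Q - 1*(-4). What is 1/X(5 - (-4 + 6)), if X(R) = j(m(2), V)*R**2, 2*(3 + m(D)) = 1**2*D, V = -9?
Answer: 1/18 ≈ 0.055556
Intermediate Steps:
m(D) = -3 + D/2 (m(D) = -3 + (1**2*D)/2 = -3 + (1*D)/2 = -3 + D/2)
j(Q, C) = 4 + Q (j(Q, C) = Q + 4 = 4 + Q)
X(R) = 2*R**2 (X(R) = (4 + (-3 + (1/2)*2))*R**2 = (4 + (-3 + 1))*R**2 = (4 - 2)*R**2 = 2*R**2)
1/X(5 - (-4 + 6)) = 1/(2*(5 - (-4 + 6))**2) = 1/(2*(5 - 1*2)**2) = 1/(2*(5 - 2)**2) = 1/(2*3**2) = 1/(2*9) = 1/18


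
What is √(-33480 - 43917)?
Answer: I*√77397 ≈ 278.2*I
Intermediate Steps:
√(-33480 - 43917) = √(-77397) = I*√77397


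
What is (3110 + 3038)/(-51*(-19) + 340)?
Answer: 6148/1309 ≈ 4.6967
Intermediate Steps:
(3110 + 3038)/(-51*(-19) + 340) = 6148/(969 + 340) = 6148/1309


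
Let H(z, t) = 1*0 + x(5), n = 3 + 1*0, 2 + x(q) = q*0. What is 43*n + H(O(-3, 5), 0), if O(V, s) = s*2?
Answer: 127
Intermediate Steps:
x(q) = -2 (x(q) = -2 + q*0 = -2 + 0 = -2)
O(V, s) = 2*s
n = 3 (n = 3 + 0 = 3)
H(z, t) = -2 (H(z, t) = 1*0 - 2 = 0 - 2 = -2)
43*n + H(O(-3, 5), 0) = 43*3 - 2 = 129 - 2 = 127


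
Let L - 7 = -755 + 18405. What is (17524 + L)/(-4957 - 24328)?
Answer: -35181/29285 ≈ -1.2013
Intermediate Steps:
L = 17657 (L = 7 + (-755 + 18405) = 7 + 17650 = 17657)
(17524 + L)/(-4957 - 24328) = (17524 + 17657)/(-4957 - 24328) = 35181/(-29285) = 35181*(-1/29285) = -35181/29285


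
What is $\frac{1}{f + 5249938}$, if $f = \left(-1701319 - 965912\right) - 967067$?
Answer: $\frac{1}{1615640} \approx 6.1895 \cdot 10^{-7}$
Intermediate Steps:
$f = -3634298$ ($f = \left(-1701319 - 965912\right) - 967067 = -2667231 - 967067 = -3634298$)
$\frac{1}{f + 5249938} = \frac{1}{-3634298 + 5249938} = \frac{1}{1615640}$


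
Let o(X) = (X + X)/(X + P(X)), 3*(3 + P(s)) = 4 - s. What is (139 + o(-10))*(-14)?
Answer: -9898/5 ≈ -1979.6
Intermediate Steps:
P(s) = -5/3 - s/3 (P(s) = -3 + (4 - s)/3 = -3 + (4/3 - s/3) = -5/3 - s/3)
o(X) = 2*X/(-5/3 + 2*X/3) (o(X) = (X + X)/(X + (-5/3 - X/3)) = (2*X)/(-5/3 + 2*X/3) = 2*X/(-5/3 + 2*X/3))
(139 + o(-10))*(-14) = (139 + 6*(-10)/(-5 + 2*(-10)))*(-14) = (139 + 6*(-10)/(-5 - 20))*(-14) = (139 + 6*(-10)/(-25))*(-14) = (139 + 6*(-10)*(-1/25))*(-14) = (139 + 12/5)*(-14) = (707/5)*(-14) = -9898/5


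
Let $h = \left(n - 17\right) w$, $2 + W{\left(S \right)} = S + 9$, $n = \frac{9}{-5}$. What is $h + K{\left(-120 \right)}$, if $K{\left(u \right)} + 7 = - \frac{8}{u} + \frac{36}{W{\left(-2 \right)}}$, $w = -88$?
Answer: $\frac{4964}{3} \approx 1654.7$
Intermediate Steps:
$n = - \frac{9}{5}$ ($n = 9 \left(- \frac{1}{5}\right) = - \frac{9}{5} \approx -1.8$)
$W{\left(S \right)} = 7 + S$ ($W{\left(S \right)} = -2 + \left(S + 9\right) = -2 + \left(9 + S\right) = 7 + S$)
$h = \frac{8272}{5}$ ($h = \left(- \frac{9}{5} - 17\right) \left(-88\right) = \left(- \frac{94}{5}\right) \left(-88\right) = \frac{8272}{5} \approx 1654.4$)
$K{\left(u \right)} = \frac{1}{5} - \frac{8}{u}$ ($K{\left(u \right)} = -7 + \left(- \frac{8}{u} + \frac{36}{7 - 2}\right) = -7 + \left(- \frac{8}{u} + \frac{36}{5}\right) = -7 + \left(\frac{36}{5} - \frac{8}{u}\right) = \frac{1}{5} - \frac{8}{u}$)
$h + K{\left(-120 \right)} = \frac{8272}{5} + \frac{-40 - 120}{5 \left(-120\right)} = \frac{8272}{5} + \frac{1}{5} \left(- \frac{1}{120}\right) \left(-160\right) = \frac{8272}{5} + \frac{4}{15} = \frac{4964}{3}$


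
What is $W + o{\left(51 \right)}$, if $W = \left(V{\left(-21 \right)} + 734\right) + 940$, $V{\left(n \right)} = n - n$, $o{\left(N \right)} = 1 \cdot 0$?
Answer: $1674$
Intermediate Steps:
$o{\left(N \right)} = 0$
$V{\left(n \right)} = 0$
$W = 1674$ ($W = \left(0 + 734\right) + 940 = 734 + 940 = 1674$)
$W + o{\left(51 \right)} = 1674 + 0 = 1674$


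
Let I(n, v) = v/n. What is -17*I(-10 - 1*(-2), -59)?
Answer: -1003/8 ≈ -125.38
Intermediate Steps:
-17*I(-10 - 1*(-2), -59) = -(-1003)/(-10 - 1*(-2)) = -(-1003)/(-10 + 2) = -(-1003)/(-8) = -(-1003)*(-1)/8 = -17*59/8 = -1003/8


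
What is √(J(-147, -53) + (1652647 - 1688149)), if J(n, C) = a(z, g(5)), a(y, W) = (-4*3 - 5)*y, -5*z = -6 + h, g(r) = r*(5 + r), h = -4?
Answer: 4*I*√2221 ≈ 188.51*I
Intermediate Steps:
z = 2 (z = -(-6 - 4)/5 = -⅕*(-10) = 2)
a(y, W) = -17*y (a(y, W) = (-12 - 5)*y = -17*y)
J(n, C) = -34 (J(n, C) = -17*2 = -34)
√(J(-147, -53) + (1652647 - 1688149)) = √(-34 + (1652647 - 1688149)) = √(-34 - 35502) = √(-35536) = 4*I*√2221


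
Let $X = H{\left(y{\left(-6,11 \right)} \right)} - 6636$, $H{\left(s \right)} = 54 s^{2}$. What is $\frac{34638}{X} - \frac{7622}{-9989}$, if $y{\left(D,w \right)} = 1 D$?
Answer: $- \frac{2248091}{339626} \approx -6.6193$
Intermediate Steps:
$y{\left(D,w \right)} = D$
$X = -4692$ ($X = 54 \left(-6\right)^{2} - 6636 = 54 \cdot 36 - 6636 = 1944 - 6636 = -4692$)
$\frac{34638}{X} - \frac{7622}{-9989} = \frac{34638}{-4692} - \frac{7622}{-9989} = 34638 \left(- \frac{1}{4692}\right) - - \frac{7622}{9989} = - \frac{251}{34} + \frac{7622}{9989} = - \frac{2248091}{339626}$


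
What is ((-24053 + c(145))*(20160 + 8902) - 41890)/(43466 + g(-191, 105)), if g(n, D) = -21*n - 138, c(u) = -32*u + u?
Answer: -829703866/47339 ≈ -17527.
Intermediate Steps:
c(u) = -31*u
g(n, D) = -138 - 21*n
((-24053 + c(145))*(20160 + 8902) - 41890)/(43466 + g(-191, 105)) = ((-24053 - 31*145)*(20160 + 8902) - 41890)/(43466 + (-138 - 21*(-191))) = ((-24053 - 4495)*29062 - 41890)/(43466 + (-138 + 4011)) = (-28548*29062 - 41890)/(43466 + 3873) = (-829661976 - 41890)/47339 = -829703866*1/47339 = -829703866/47339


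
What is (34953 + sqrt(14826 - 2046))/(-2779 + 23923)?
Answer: 11651/7048 + sqrt(355)/3524 ≈ 1.6584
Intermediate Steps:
(34953 + sqrt(14826 - 2046))/(-2779 + 23923) = (34953 + sqrt(12780))/21144 = (34953 + 6*sqrt(355))*(1/21144) = 11651/7048 + sqrt(355)/3524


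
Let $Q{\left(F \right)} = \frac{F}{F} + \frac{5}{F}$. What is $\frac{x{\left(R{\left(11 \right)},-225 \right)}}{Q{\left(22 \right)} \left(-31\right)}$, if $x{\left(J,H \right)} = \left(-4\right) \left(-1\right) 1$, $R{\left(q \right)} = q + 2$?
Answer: $- \frac{88}{837} \approx -0.10514$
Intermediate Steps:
$R{\left(q \right)} = 2 + q$
$x{\left(J,H \right)} = 4$ ($x{\left(J,H \right)} = 4 \cdot 1 = 4$)
$Q{\left(F \right)} = 1 + \frac{5}{F}$
$\frac{x{\left(R{\left(11 \right)},-225 \right)}}{Q{\left(22 \right)} \left(-31\right)} = \frac{4}{\frac{5 + 22}{22} \left(-31\right)} = \frac{4}{\frac{1}{22} \cdot 27 \left(-31\right)} = \frac{4}{\frac{27}{22} \left(-31\right)} = \frac{4}{- \frac{837}{22}} = 4 \left(- \frac{22}{837}\right) = - \frac{88}{837}$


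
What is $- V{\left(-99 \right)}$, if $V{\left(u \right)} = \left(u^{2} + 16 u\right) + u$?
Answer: $-8118$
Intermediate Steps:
$V{\left(u \right)} = u^{2} + 17 u$
$- V{\left(-99 \right)} = - \left(-99\right) \left(17 - 99\right) = - \left(-99\right) \left(-82\right) = \left(-1\right) 8118 = -8118$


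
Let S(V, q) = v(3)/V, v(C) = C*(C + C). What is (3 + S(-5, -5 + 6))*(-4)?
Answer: 12/5 ≈ 2.4000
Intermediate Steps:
v(C) = 2*C² (v(C) = C*(2*C) = 2*C²)
S(V, q) = 18/V (S(V, q) = (2*3²)/V = (2*9)/V = 18/V)
(3 + S(-5, -5 + 6))*(-4) = (3 + 18/(-5))*(-4) = (3 + 18*(-⅕))*(-4) = (3 - 18/5)*(-4) = -⅗*(-4) = 12/5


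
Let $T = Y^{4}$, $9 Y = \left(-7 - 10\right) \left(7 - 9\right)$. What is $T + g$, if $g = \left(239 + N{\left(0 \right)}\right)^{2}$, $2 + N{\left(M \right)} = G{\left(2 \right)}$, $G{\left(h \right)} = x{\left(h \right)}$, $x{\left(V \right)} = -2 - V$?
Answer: $\frac{357526465}{6561} \approx 54493.0$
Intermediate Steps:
$G{\left(h \right)} = -2 - h$
$Y = \frac{34}{9}$ ($Y = \frac{\left(-7 - 10\right) \left(7 - 9\right)}{9} = \frac{\left(-17\right) \left(-2\right)}{9} = \frac{1}{9} \cdot 34 = \frac{34}{9} \approx 3.7778$)
$T = \frac{1336336}{6561}$ ($T = \left(\frac{34}{9}\right)^{4} = \frac{1336336}{6561} \approx 203.68$)
$N{\left(M \right)} = -6$ ($N{\left(M \right)} = -2 - 4 = -6$)
$g = 54289$ ($g = \left(239 - 6\right)^{2} = 233^{2} = 54289$)
$T + g = \frac{1336336}{6561} + 54289 = \frac{357526465}{6561}$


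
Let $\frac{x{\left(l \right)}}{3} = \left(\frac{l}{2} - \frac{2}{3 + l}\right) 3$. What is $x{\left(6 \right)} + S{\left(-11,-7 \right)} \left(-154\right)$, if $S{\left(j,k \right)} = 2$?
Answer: $-283$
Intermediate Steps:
$x{\left(l \right)} = - \frac{18}{3 + l} + \frac{9 l}{2}$ ($x{\left(l \right)} = 3 \left(\frac{l}{2} - \frac{2}{3 + l}\right) 3 = 3 \left(- \frac{6}{3 + l} + \frac{3 l}{2}\right) = - \frac{18}{3 + l} + \frac{9 l}{2}$)
$x{\left(6 \right)} + S{\left(-11,-7 \right)} \left(-154\right) = \frac{9 \left(-4 + 6^{2} + 3 \cdot 6\right)}{2 \left(3 + 6\right)} + 2 \left(-154\right) = \frac{9 \left(-4 + 36 + 18\right)}{2 \cdot 9} - 308 = \frac{9}{2} \cdot \frac{1}{9} \cdot 50 - 308 = 25 - 308 = -283$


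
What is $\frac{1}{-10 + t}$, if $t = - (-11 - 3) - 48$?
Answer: $- \frac{1}{44} \approx -0.022727$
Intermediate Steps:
$t = -34$ ($t = \left(-1\right) \left(-14\right) - 48 = 14 - 48 = -34$)
$\frac{1}{-10 + t} = \frac{1}{-10 - 34} = \frac{1}{-44} = - \frac{1}{44}$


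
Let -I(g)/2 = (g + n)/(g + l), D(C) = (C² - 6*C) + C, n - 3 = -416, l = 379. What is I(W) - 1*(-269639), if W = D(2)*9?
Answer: 87633609/325 ≈ 2.6964e+5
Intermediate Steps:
n = -413 (n = 3 - 416 = -413)
D(C) = C² - 5*C
W = -54 (W = (2*(-5 + 2))*9 = (2*(-3))*9 = -6*9 = -54)
I(g) = -2*(-413 + g)/(379 + g) (I(g) = -2*(g - 413)/(g + 379) = -2*(-413 + g)/(379 + g))
I(W) - 1*(-269639) = 2*(413 - 1*(-54))/(379 - 54) - 1*(-269639) = 2*(413 + 54)/325 + 269639 = 2*(1/325)*467 + 269639 = 934/325 + 269639 = 87633609/325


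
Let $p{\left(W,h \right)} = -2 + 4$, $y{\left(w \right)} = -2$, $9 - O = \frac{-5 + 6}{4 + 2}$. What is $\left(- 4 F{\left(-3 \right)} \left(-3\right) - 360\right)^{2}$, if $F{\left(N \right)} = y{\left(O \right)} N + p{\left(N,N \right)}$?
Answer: $69696$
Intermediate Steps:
$O = \frac{53}{6}$ ($O = 9 - \frac{-5 + 6}{4 + 2} = 9 - 1 \cdot \frac{1}{6} = 9 - \frac{1}{6} = \frac{53}{6} \approx 8.8333$)
$p{\left(W,h \right)} = 2$
$F{\left(N \right)} = 2 - 2 N$ ($F{\left(N \right)} = - 2 N + 2 = 2 - 2 N$)
$\left(- 4 F{\left(-3 \right)} \left(-3\right) - 360\right)^{2} = \left(- 4 \left(2 - -6\right) \left(-3\right) - 360\right)^{2} = \left(- 4 \left(2 + 6\right) \left(-3\right) - 360\right)^{2} = \left(\left(-4\right) 8 \left(-3\right) - 360\right)^{2} = \left(\left(-32\right) \left(-3\right) - 360\right)^{2} = \left(96 - 360\right)^{2} = \left(-264\right)^{2} = 69696$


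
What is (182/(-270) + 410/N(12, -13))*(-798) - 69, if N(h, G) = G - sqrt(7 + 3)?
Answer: 64918453/2385 - 109060*sqrt(10)/53 ≈ 20712.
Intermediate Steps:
N(h, G) = G - sqrt(10)
(182/(-270) + 410/N(12, -13))*(-798) - 69 = (182/(-270) + 410/(-13 - sqrt(10)))*(-798) - 69 = (182*(-1/270) + 410/(-13 - sqrt(10)))*(-798) - 69 = (-91/135 + 410/(-13 - sqrt(10)))*(-798) - 69 = (24206/45 - 327180/(-13 - sqrt(10))) - 69 = 21101/45 - 327180/(-13 - sqrt(10))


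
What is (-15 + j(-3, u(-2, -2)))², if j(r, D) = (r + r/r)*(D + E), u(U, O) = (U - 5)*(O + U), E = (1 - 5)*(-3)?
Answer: 9025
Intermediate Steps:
E = 12 (E = -4*(-3) = 12)
u(U, O) = (-5 + U)*(O + U)
j(r, D) = (1 + r)*(12 + D) (j(r, D) = (r + r/r)*(D + 12) = (r + 1)*(12 + D) = (1 + r)*(12 + D))
(-15 + j(-3, u(-2, -2)))² = (-15 + (12 + ((-2)² - 5*(-2) - 5*(-2) - 2*(-2)) + 12*(-3) + ((-2)² - 5*(-2) - 5*(-2) - 2*(-2))*(-3)))² = (-15 + (12 + (4 + 10 + 10 + 4) - 36 + (4 + 10 + 10 + 4)*(-3)))² = (-15 + (12 + 28 - 36 + 28*(-3)))² = (-15 + (12 + 28 - 36 - 84))² = (-15 - 80)² = (-95)² = 9025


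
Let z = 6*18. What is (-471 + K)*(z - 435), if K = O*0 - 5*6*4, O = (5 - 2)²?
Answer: 193257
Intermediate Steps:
z = 108
O = 9 (O = 3² = 9)
K = -120 (K = 9*0 - 5*6*4 = 0 - 30*4 = 0 - 120 = -120)
(-471 + K)*(z - 435) = (-471 - 120)*(108 - 435) = -591*(-327) = 193257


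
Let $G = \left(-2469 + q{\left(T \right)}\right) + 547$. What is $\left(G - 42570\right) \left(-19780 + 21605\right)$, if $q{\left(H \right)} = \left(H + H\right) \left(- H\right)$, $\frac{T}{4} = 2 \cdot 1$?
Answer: $-81431500$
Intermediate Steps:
$T = 8$ ($T = 4 \cdot 2 \cdot 1 = 4 \cdot 2 = 8$)
$q{\left(H \right)} = - 2 H^{2}$ ($q{\left(H \right)} = 2 H \left(- H\right) = - 2 H^{2}$)
$G = -2050$ ($G = \left(-2469 - 2 \cdot 8^{2}\right) + 547 = \left(-2469 - 128\right) + 547 = -2597 + 547 = -2050$)
$\left(G - 42570\right) \left(-19780 + 21605\right) = \left(-2050 - 42570\right) \left(-19780 + 21605\right) = \left(-44620\right) 1825 = -81431500$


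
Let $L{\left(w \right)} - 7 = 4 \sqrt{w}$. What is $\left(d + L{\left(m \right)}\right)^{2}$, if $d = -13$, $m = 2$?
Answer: $68 - 48 \sqrt{2} \approx 0.11775$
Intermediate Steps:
$L{\left(w \right)} = 7 + 4 \sqrt{w}$
$\left(d + L{\left(m \right)}\right)^{2} = \left(-13 + \left(7 + 4 \sqrt{2}\right)\right)^{2} = \left(-6 + 4 \sqrt{2}\right)^{2}$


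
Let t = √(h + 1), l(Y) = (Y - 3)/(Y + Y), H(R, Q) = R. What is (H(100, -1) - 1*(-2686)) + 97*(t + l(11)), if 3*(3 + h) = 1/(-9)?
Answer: 31034/11 + 97*I*√165/9 ≈ 2821.3 + 138.44*I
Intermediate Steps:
l(Y) = (-3 + Y)/(2*Y) (l(Y) = (-3 + Y)/((2*Y)) = (-3 + Y)*(1/(2*Y)) = (-3 + Y)/(2*Y))
h = -82/27 (h = -3 + (⅓)/(-9) = -3 + (⅓)*(-⅑) = -3 - 1/27 = -82/27 ≈ -3.0370)
t = I*√165/9 (t = √(-82/27 + 1) = √(-55/27) = I*√165/9 ≈ 1.4272*I)
(H(100, -1) - 1*(-2686)) + 97*(t + l(11)) = (100 - 1*(-2686)) + 97*(I*√165/9 + (½)*(-3 + 11)/11) = (100 + 2686) + 97*(I*√165/9 + (½)*(1/11)*8) = 2786 + 97*(I*√165/9 + 4/11) = 2786 + 97*(4/11 + I*√165/9) = 2786 + (388/11 + 97*I*√165/9) = 31034/11 + 97*I*√165/9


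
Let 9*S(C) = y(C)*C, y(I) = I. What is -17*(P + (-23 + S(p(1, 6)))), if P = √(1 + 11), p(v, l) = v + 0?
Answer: 3502/9 - 34*√3 ≈ 330.22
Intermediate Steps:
p(v, l) = v
S(C) = C²/9 (S(C) = (C*C)/9 = C²/9)
P = 2*√3 (P = √12 = 2*√3 ≈ 3.4641)
-17*(P + (-23 + S(p(1, 6)))) = -17*(2*√3 + (-23 + (⅑)*1²)) = -17*(2*√3 + (-23 + (⅑)*1)) = -17*(2*√3 + (-23 + ⅑)) = -17*(2*√3 - 206/9) = -17*(-206/9 + 2*√3) = 3502/9 - 34*√3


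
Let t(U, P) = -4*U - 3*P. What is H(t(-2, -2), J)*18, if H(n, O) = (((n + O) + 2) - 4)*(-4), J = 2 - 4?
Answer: -720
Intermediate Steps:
J = -2
H(n, O) = 8 - 4*O - 4*n (H(n, O) = (((O + n) + 2) - 4)*(-4) = ((2 + O + n) - 4)*(-4) = (-2 + O + n)*(-4) = 8 - 4*O - 4*n)
H(t(-2, -2), J)*18 = (8 - 4*(-2) - 4*(-4*(-2) - 3*(-2)))*18 = (8 + 8 - 4*(8 + 6))*18 = (8 + 8 - 4*14)*18 = (8 + 8 - 56)*18 = -40*18 = -720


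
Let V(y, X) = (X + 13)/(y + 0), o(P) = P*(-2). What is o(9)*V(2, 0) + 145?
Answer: 28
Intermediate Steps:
o(P) = -2*P
V(y, X) = (13 + X)/y
o(9)*V(2, 0) + 145 = (-2*9)*((13 + 0)/2) + 145 = -9*13 + 145 = -18*13/2 + 145 = -117 + 145 = 28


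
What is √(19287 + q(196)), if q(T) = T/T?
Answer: 2*√4822 ≈ 138.88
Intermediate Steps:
q(T) = 1
√(19287 + q(196)) = √(19287 + 1) = √19288 = 2*√4822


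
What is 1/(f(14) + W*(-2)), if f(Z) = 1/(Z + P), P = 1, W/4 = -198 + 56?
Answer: 15/17041 ≈ 0.00088023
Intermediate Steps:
W = -568 (W = 4*(-198 + 56) = 4*(-142) = -568)
f(Z) = 1/(1 + Z) (f(Z) = 1/(Z + 1) = 1/(1 + Z))
1/(f(14) + W*(-2)) = 1/(1/(1 + 14) - 568*(-2)) = 1/(1/15 + 1136) = 1/(17041/15) = 15/17041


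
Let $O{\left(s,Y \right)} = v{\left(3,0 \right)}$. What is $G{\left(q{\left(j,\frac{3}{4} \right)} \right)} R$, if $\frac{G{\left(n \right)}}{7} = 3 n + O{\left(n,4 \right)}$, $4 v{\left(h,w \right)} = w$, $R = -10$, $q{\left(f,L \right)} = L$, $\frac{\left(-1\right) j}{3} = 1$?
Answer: $- \frac{315}{2} \approx -157.5$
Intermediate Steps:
$j = -3$ ($j = \left(-3\right) 1 = -3$)
$v{\left(h,w \right)} = \frac{w}{4}$
$O{\left(s,Y \right)} = 0$ ($O{\left(s,Y \right)} = \frac{1}{4} \cdot 0 = 0$)
$G{\left(n \right)} = 21 n$ ($G{\left(n \right)} = 7 \left(3 n + 0\right) = 7 \cdot 3 n = 21 n$)
$G{\left(q{\left(j,\frac{3}{4} \right)} \right)} R = 21 \cdot \frac{3}{4} \left(-10\right) = \frac{63}{4} \left(-10\right) = - \frac{315}{2}$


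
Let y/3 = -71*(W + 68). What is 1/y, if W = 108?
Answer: -1/37488 ≈ -2.6675e-5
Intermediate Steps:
y = -37488 (y = 3*(-71*(108 + 68)) = 3*(-71*176) = 3*(-12496) = -37488)
1/y = 1/(-37488) = -1/37488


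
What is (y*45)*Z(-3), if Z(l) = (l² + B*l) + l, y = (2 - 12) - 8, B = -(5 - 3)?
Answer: -9720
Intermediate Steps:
B = -2 (B = -1*2 = -2)
y = -18 (y = -10 - 8 = -18)
Z(l) = l² - l (Z(l) = (l² - 2*l) + l = l² - l)
(y*45)*Z(-3) = (-18*45)*(-3*(-1 - 3)) = -(-2430)*(-4) = -810*12 = -9720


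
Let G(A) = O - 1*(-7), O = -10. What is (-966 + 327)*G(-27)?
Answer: 1917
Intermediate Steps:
G(A) = -3 (G(A) = -10 - 1*(-7) = -10 + 7 = -3)
(-966 + 327)*G(-27) = (-966 + 327)*(-3) = -639*(-3) = 1917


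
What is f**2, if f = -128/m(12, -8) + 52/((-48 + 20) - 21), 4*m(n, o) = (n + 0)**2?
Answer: 4145296/194481 ≈ 21.315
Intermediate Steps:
m(n, o) = n**2/4 (m(n, o) = (n + 0)**2/4 = n**2/4)
f = -2036/441 (f = -128/((1/4)*12**2) + 52/((-48 + 20) - 21) = -128/((1/4)*144) + 52/(-28 - 21) = -128/36 + 52/(-49) = -128*1/36 + 52*(-1/49) = -32/9 - 52/49 = -2036/441 ≈ -4.6168)
f**2 = (-2036/441)**2 = 4145296/194481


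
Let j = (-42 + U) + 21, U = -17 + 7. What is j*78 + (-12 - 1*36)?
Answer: -2466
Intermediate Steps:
U = -10
j = -31 (j = (-42 - 10) + 21 = -52 + 21 = -31)
j*78 + (-12 - 1*36) = -31*78 + (-12 - 1*36) = -2418 + (-12 - 36) = -2418 - 48 = -2466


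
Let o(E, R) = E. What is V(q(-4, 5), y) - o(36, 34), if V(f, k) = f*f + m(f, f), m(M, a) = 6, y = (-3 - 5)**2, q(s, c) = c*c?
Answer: 595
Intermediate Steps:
q(s, c) = c**2
y = 64 (y = (-8)**2 = 64)
V(f, k) = 6 + f**2 (V(f, k) = f*f + 6 = f**2 + 6 = 6 + f**2)
V(q(-4, 5), y) - o(36, 34) = (6 + (5**2)**2) - 1*36 = (6 + 25**2) - 36 = (6 + 625) - 36 = 631 - 36 = 595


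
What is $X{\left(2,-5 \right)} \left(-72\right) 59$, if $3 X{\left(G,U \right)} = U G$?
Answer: $14160$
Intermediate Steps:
$X{\left(G,U \right)} = \frac{G U}{3}$ ($X{\left(G,U \right)} = \frac{U G}{3} = \frac{G U}{3}$)
$X{\left(2,-5 \right)} \left(-72\right) 59 = \frac{1}{3} \cdot 2 \left(-5\right) \left(-72\right) 59 = \left(- \frac{10}{3}\right) \left(-72\right) 59 = 240 \cdot 59 = 14160$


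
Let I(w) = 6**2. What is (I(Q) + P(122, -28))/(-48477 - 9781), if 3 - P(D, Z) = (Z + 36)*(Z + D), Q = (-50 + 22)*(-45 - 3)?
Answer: 713/58258 ≈ 0.012239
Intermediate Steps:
Q = 1344 (Q = -28*(-48) = 1344)
P(D, Z) = 3 - (36 + Z)*(D + Z) (P(D, Z) = 3 - (Z + 36)*(Z + D) = 3 - (36 + Z)*(D + Z))
I(w) = 36
(I(Q) + P(122, -28))/(-48477 - 9781) = (36 + (3 - 1*(-28)**2 - 36*122 - 36*(-28) - 1*122*(-28)))/(-48477 - 9781) = (36 + (3 - 1*784 - 4392 + 1008 + 3416))/(-58258) = (36 + (3 - 784 - 4392 + 1008 + 3416))*(-1/58258) = (36 - 749)*(-1/58258) = -713*(-1/58258) = 713/58258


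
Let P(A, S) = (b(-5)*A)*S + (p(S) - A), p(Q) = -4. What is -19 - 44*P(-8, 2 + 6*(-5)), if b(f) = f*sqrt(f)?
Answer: -195 + 49280*I*sqrt(5) ≈ -195.0 + 1.1019e+5*I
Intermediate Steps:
b(f) = f**(3/2)
P(A, S) = -4 - A - 5*I*A*S*sqrt(5) (P(A, S) = ((-5)**(3/2)*A)*S + (-4 - A) = ((-5*I*sqrt(5))*A)*S + (-4 - A) = (-5*I*A*sqrt(5))*S + (-4 - A) = -5*I*A*S*sqrt(5) + (-4 - A) = -4 - A - 5*I*A*S*sqrt(5))
-19 - 44*P(-8, 2 + 6*(-5)) = -19 - 44*(-4 - 1*(-8) - 5*I*(-8)*(2 + 6*(-5))*sqrt(5)) = -19 - 44*(-4 + 8 - 5*I*(-8)*(2 - 30)*sqrt(5)) = -19 - 44*(-4 + 8 - 5*I*(-8)*(-28)*sqrt(5)) = -19 - 44*(-4 + 8 - 1120*I*sqrt(5)) = -19 - 44*(4 - 1120*I*sqrt(5)) = -19 + (-176 + 49280*I*sqrt(5)) = -195 + 49280*I*sqrt(5)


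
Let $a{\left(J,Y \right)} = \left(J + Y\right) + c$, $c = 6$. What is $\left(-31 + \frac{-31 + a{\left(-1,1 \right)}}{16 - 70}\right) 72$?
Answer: $- \frac{6596}{3} \approx -2198.7$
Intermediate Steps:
$a{\left(J,Y \right)} = 6 + J + Y$ ($a{\left(J,Y \right)} = \left(J + Y\right) + 6 = 6 + J + Y$)
$\left(-31 + \frac{-31 + a{\left(-1,1 \right)}}{16 - 70}\right) 72 = \left(-31 + \frac{-31 + \left(6 - 1 + 1\right)}{16 - 70}\right) 72 = \left(-31 + \frac{-31 + 6}{-54}\right) 72 = \left(-31 - - \frac{25}{54}\right) 72 = \left(-31 + \frac{25}{54}\right) 72 = \left(- \frac{1649}{54}\right) 72 = - \frac{6596}{3}$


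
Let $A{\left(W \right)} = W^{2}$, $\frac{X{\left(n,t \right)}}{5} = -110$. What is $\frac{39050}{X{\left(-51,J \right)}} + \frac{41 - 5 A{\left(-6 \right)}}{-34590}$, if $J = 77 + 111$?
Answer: $- \frac{2455751}{34590} \approx -70.996$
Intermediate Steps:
$J = 188$
$X{\left(n,t \right)} = -550$ ($X{\left(n,t \right)} = 5 \left(-110\right) = -550$)
$\frac{39050}{X{\left(-51,J \right)}} + \frac{41 - 5 A{\left(-6 \right)}}{-34590} = \frac{39050}{-550} + \frac{41 - 5 \left(-6\right)^{2}}{-34590} = 39050 \left(- \frac{1}{550}\right) + \left(41 - 180\right) \left(- \frac{1}{34590}\right) = -71 + \left(41 - 180\right) \left(- \frac{1}{34590}\right) = -71 - - \frac{139}{34590} = -71 + \frac{139}{34590} = - \frac{2455751}{34590}$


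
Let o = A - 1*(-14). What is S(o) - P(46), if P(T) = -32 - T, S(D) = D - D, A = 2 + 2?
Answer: 78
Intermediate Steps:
A = 4
o = 18 (o = 4 - 1*(-14) = 4 + 14 = 18)
S(D) = 0
S(o) - P(46) = 0 - (-32 - 1*46) = 0 - (-32 - 46) = 0 - 1*(-78) = 0 + 78 = 78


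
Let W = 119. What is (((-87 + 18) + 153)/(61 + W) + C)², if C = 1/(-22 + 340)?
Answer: 62001/280900 ≈ 0.22072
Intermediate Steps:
C = 1/318 ≈ 0.0031447
(((-87 + 18) + 153)/(61 + W) + C)² = (((-87 + 18) + 153)/(61 + 119) + 1/318)² = ((-69 + 153)/180 + 1/318)² = (84*(1/180) + 1/318)² = (7/15 + 1/318)² = (249/530)² = 62001/280900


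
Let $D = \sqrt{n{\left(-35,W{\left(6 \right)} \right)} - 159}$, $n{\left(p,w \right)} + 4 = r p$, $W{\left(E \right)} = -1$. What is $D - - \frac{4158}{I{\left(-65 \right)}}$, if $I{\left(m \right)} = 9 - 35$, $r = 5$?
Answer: $- \frac{2079}{13} + 13 i \sqrt{2} \approx -159.92 + 18.385 i$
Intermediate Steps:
$I{\left(m \right)} = -26$ ($I{\left(m \right)} = 9 - 35 = -26$)
$n{\left(p,w \right)} = -4 + 5 p$
$D = 13 i \sqrt{2}$ ($D = \sqrt{\left(-4 + 5 \left(-35\right)\right) - 159} = \sqrt{\left(-4 - 175\right) - 159} = \sqrt{-179 - 159} = \sqrt{-338} = 13 i \sqrt{2} \approx 18.385 i$)
$D - - \frac{4158}{I{\left(-65 \right)}} = 13 i \sqrt{2} - - \frac{4158}{-26} = 13 i \sqrt{2} - \left(-4158\right) \left(- \frac{1}{26}\right) = 13 i \sqrt{2} - \frac{2079}{13} = - \frac{2079}{13} + 13 i \sqrt{2}$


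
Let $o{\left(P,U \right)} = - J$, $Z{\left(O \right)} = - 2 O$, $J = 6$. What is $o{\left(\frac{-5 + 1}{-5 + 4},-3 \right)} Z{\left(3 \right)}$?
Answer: $36$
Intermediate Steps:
$o{\left(P,U \right)} = -6$ ($o{\left(P,U \right)} = \left(-1\right) 6 = -6$)
$o{\left(\frac{-5 + 1}{-5 + 4},-3 \right)} Z{\left(3 \right)} = - 6 \left(\left(-2\right) 3\right) = \left(-6\right) \left(-6\right) = 36$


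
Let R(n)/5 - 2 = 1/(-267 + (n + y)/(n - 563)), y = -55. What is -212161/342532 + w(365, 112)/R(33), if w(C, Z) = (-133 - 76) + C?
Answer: 3630395009533/241866983180 ≈ 15.010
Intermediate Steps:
w(C, Z) = -209 + C
R(n) = 10 + 5/(-267 + (-55 + n)/(-563 + n)) (R(n) = 10 + 5/(-267 + (n - 55)/(n - 563)) = 10 + 5/(-267 + (-55 + n)/(-563 + n)))
-212161/342532 + w(365, 112)/R(33) = -212161/342532 + (-209 + 365)/((5*(-299969 + 531*33)/(2*(-75133 + 133*33)))) = -212161*1/342532 + 156/((5*(-299969 + 17523)/(2*(-75133 + 4389)))) = -212161/342532 + 156/(((5/2)*(-282446)/(-70744))) = -212161/342532 + 156/(((5/2)*(-1/70744)*(-282446))) = -212161/342532 + 156/(706115/70744) = -212161/342532 + 156*(70744/706115) = -212161/342532 + 11036064/706115 = 3630395009533/241866983180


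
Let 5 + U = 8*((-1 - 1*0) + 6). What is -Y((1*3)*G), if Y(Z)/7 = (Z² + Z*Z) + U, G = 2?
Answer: -749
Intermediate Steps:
U = 35 (U = -5 + 8*((-1 - 1*0) + 6) = -5 + 8*((-1 + 0) + 6) = -5 + 8*(-1 + 6) = -5 + 8*5 = -5 + 40 = 35)
Y(Z) = 245 + 14*Z² (Y(Z) = 7*((Z² + Z*Z) + 35) = 7*((Z² + Z²) + 35) = 7*(2*Z² + 35) = 7*(35 + 2*Z²) = 245 + 14*Z²)
-Y((1*3)*G) = -(245 + 14*((1*3)*2)²) = -(245 + 14*(3*2)²) = -(245 + 14*6²) = -(245 + 14*36) = -(245 + 504) = -1*749 = -749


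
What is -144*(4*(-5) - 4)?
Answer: 3456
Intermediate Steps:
-144*(4*(-5) - 4) = -144*(-20 - 4) = -144*(-24) = 3456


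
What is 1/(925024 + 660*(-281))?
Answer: 1/739564 ≈ 1.3521e-6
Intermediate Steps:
1/(925024 + 660*(-281)) = 1/(925024 - 185460) = 1/739564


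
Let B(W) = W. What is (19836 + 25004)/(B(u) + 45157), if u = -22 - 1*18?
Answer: 44840/45117 ≈ 0.99386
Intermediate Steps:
u = -40 (u = -22 - 18 = -40)
(19836 + 25004)/(B(u) + 45157) = (19836 + 25004)/(-40 + 45157) = 44840/45117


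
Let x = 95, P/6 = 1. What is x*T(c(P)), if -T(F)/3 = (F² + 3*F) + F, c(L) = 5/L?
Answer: -13775/12 ≈ -1147.9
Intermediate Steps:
P = 6 (P = 6*1 = 6)
T(F) = -12*F - 3*F² (T(F) = -3*((F² + 3*F) + F) = -3*(F² + 4*F) = -12*F - 3*F²)
x*T(c(P)) = 95*(-3*5/6*(4 + 5/6)) = 95*(-3*5*(⅙)*(4 + 5*(⅙))) = 95*(-3*⅚*(4 + ⅚)) = 95*(-3*⅚*29/6) = 95*(-145/12) = -13775/12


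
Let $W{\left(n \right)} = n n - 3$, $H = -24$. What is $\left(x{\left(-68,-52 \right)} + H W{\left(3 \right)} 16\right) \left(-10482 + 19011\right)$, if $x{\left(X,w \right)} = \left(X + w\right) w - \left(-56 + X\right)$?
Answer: $34627740$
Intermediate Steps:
$W{\left(n \right)} = -3 + n^{2}$ ($W{\left(n \right)} = n^{2} - 3 = -3 + n^{2}$)
$x{\left(X,w \right)} = 56 - X + w \left(X + w\right)$ ($x{\left(X,w \right)} = w \left(X + w\right) - \left(-56 + X\right) = 56 - X + w \left(X + w\right)$)
$\left(x{\left(-68,-52 \right)} + H W{\left(3 \right)} 16\right) \left(-10482 + 19011\right) = \left(\left(56 + \left(-52\right)^{2} - -68 - -3536\right) + - 24 \left(-3 + 3^{2}\right) 16\right) \left(-10482 + 19011\right) = \left(\left(56 + 2704 + 68 + 3536\right) + - 24 \left(-3 + 9\right) 16\right) 8529 = \left(6364 + \left(-24\right) 6 \cdot 16\right) 8529 = \left(6364 - 2304\right) 8529 = 4060 \cdot 8529 = 34627740$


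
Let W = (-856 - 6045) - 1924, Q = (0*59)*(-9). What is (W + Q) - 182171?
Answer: -190996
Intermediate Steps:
Q = 0 (Q = 0*(-9) = 0)
W = -8825 (W = -6901 - 1924 = -8825)
(W + Q) - 182171 = (-8825 + 0) - 182171 = -8825 - 182171 = -190996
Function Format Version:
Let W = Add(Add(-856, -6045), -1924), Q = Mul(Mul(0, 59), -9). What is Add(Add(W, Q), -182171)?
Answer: -190996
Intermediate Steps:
Q = 0 (Q = Mul(0, -9) = 0)
W = -8825 (W = Add(-6901, -1924) = -8825)
Add(Add(W, Q), -182171) = Add(Add(-8825, 0), -182171) = Add(-8825, -182171) = -190996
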